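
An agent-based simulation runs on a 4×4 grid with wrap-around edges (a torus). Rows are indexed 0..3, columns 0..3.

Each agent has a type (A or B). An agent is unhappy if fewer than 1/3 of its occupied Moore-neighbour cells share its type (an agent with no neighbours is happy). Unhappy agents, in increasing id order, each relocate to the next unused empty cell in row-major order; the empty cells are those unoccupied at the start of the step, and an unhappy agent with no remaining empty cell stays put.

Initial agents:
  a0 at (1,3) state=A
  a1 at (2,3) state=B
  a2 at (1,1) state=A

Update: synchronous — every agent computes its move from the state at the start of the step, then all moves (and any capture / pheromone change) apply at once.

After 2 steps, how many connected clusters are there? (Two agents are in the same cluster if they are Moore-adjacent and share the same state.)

t=1: a0@(0,0):A a1@(0,1):B a2@(1,1):A
t=2: a0@(0,0):A a1@(0,2):B a2@(1,1):A

2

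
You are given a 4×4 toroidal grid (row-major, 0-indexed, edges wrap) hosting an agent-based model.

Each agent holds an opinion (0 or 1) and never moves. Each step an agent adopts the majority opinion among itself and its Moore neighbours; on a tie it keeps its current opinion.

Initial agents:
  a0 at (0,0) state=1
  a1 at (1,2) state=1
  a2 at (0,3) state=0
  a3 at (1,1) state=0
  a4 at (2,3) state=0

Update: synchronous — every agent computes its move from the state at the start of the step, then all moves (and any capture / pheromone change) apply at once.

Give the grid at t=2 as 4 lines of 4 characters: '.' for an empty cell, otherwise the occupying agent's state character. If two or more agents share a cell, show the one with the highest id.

t=1: a0@(0,0):0 a1@(1,2):0 a2@(0,3):1 a3@(1,1):1 a4@(2,3):0
t=2: a0@(0,0):1 a1@(1,2):0 a2@(0,3):0 a3@(1,1):0 a4@(2,3):0

1..0
.00.
...0
....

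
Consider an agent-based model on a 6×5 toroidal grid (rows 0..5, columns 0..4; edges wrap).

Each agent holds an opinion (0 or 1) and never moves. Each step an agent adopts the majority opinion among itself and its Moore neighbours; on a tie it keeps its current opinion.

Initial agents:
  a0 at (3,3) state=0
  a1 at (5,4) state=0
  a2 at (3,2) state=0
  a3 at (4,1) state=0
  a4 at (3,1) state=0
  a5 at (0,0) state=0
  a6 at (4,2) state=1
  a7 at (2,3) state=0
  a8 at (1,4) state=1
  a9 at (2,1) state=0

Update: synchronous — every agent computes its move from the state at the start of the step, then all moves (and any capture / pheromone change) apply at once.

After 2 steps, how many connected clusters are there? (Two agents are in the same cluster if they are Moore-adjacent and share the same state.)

1

t=1: a0@(3,3):0 a1@(5,4):0 a2@(3,2):0 a3@(4,1):0 a4@(3,1):0 a5@(0,0):0 a6@(4,2):0 a7@(2,3):0 a8@(1,4):0 a9@(2,1):0
t=2: (unchanged — steady state)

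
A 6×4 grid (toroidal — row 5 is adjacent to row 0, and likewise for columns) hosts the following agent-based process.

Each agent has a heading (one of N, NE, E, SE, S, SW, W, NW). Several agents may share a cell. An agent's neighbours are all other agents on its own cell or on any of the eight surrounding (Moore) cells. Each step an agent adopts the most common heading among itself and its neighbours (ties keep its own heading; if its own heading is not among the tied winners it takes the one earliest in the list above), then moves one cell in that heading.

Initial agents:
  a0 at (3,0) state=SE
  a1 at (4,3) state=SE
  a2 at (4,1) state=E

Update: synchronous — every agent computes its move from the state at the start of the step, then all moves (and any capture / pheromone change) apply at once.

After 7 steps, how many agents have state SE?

t=1: a0@(4,1):SE a1@(5,0):SE a2@(4,2):E
t=2: a0@(5,2):SE a1@(0,1):SE a2@(4,3):E
t=3: a0@(0,3):SE a1@(1,2):SE a2@(4,0):E
t=4: a0@(1,0):SE a1@(2,3):SE a2@(4,1):E
t=5: a0@(2,1):SE a1@(3,0):SE a2@(4,2):E
t=6: a0@(3,2):SE a1@(4,1):SE a2@(4,3):E
t=7: a0@(4,3):SE a1@(5,2):SE a2@(4,0):E

2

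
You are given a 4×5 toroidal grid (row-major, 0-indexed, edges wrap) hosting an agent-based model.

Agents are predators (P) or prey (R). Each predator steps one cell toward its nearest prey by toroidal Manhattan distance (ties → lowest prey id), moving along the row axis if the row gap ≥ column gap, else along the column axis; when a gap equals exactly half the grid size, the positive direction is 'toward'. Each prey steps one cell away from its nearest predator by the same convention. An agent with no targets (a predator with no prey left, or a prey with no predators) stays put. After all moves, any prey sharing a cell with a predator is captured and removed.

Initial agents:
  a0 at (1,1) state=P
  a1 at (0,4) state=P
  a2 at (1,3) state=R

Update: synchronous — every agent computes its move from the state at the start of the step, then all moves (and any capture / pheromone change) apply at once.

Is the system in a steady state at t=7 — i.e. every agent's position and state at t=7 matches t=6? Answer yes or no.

yes

t=1: a0@(1,2):P a1@(1,4):P
t=2: (unchanged — steady state)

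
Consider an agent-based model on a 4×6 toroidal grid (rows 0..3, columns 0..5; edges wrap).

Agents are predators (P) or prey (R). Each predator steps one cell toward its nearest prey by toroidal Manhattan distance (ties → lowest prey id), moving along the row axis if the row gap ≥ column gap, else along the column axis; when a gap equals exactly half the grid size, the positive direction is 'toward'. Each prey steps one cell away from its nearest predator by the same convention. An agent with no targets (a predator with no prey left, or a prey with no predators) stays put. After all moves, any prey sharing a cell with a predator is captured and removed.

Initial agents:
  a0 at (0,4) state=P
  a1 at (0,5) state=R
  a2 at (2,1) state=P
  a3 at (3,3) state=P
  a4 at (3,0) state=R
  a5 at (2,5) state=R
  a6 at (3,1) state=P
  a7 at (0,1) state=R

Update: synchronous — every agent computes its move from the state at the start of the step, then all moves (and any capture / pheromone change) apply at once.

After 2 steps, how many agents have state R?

t=1: a0@(0,5):P a1@(0,0):R a2@(3,1):P a3@(3,4):P a4@(3,5):R a5@(2,4):R a6@(3,0):P a7@(1,1):R
t=2: a0@(0,0):P a2@(0,1):P a3@(3,5):P a4@(2,5):R a5@(1,4):R a6@(0,0):P

2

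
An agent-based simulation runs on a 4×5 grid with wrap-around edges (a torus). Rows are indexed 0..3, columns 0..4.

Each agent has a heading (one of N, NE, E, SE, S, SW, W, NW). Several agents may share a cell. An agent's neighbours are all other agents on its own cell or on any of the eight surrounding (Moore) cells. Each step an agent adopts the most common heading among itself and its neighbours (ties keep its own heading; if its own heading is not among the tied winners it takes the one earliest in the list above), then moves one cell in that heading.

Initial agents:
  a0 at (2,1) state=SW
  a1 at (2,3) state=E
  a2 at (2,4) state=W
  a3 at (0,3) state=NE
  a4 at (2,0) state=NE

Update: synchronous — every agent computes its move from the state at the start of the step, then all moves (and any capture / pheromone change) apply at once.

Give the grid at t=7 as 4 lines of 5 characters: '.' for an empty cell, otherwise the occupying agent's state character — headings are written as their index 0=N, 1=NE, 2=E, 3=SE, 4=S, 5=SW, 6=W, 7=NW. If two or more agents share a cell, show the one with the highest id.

.1...
1....
.....
.11..

t=1: a0@(3,0):SW a1@(2,4):E a2@(2,3):W a3@(3,4):NE a4@(1,1):NE
t=2: a0@(0,4):SW a1@(2,0):E a2@(2,2):W a3@(2,0):NE a4@(0,2):NE
t=3: a0@(1,3):SW a1@(2,1):E a2@(2,1):W a3@(1,1):NE a4@(3,3):NE
t=4: a0@(2,2):SW a1@(2,2):E a2@(2,0):W a3@(0,2):NE a4@(2,4):NE
t=5: a0@(3,1):SW a1@(2,3):E a2@(2,4):W a3@(3,3):NE a4@(1,0):NE
t=6: a0@(0,0):SW a1@(2,4):E a2@(1,0):NE a3@(2,4):NE a4@(0,1):NE
t=7: a0@(3,1):NE a1@(1,0):NE a2@(0,1):NE a3@(1,0):NE a4@(3,2):NE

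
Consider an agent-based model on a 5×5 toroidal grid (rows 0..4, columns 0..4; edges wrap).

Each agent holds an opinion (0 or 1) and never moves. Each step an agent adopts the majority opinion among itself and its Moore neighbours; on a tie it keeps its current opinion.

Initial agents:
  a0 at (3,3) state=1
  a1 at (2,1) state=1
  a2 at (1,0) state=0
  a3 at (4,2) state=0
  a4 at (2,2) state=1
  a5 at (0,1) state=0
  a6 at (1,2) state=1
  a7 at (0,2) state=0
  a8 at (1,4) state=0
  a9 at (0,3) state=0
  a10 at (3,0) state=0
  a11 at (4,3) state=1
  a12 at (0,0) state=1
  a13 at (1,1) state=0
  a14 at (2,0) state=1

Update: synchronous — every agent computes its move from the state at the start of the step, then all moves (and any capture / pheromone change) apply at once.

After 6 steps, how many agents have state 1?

t=1: a0@(3,3):1 a1@(2,1):1 a2@(1,0):0 a3@(4,2):0 a4@(2,2):1 a5@(0,1):0 a6@(1,2):0 a7@(0,2):0 a8@(1,4):0 a9@(0,3):0 a10@(3,0):1 a11@(4,3):0 a12@(0,0):0 a13@(1,1):1 a14@(2,0):0
t=2: a0@(3,3):1 a1@(2,1):1 a2@(1,0):0 a3@(4,2):0 a4@(2,2):1 a5@(0,1):0 a6@(1,2):0 a7@(0,2):0 a8@(1,4):0 a9@(0,3):0 a10@(3,0):1 a11@(4,3):0 a12@(0,0):0 a13@(1,1):0 a14@(2,0):0
t=3: a0@(3,3):1 a1@(2,1):0 a2@(1,0):0 a3@(4,2):0 a4@(2,2):1 a5@(0,1):0 a6@(1,2):0 a7@(0,2):0 a8@(1,4):0 a9@(0,3):0 a10@(3,0):1 a11@(4,3):0 a12@(0,0):0 a13@(1,1):0 a14@(2,0):0
t=4: a0@(3,3):1 a1@(2,1):0 a2@(1,0):0 a3@(4,2):0 a4@(2,2):0 a5@(0,1):0 a6@(1,2):0 a7@(0,2):0 a8@(1,4):0 a9@(0,3):0 a10@(3,0):0 a11@(4,3):0 a12@(0,0):0 a13@(1,1):0 a14@(2,0):0
t=5: a0@(3,3):0 a1@(2,1):0 a2@(1,0):0 a3@(4,2):0 a4@(2,2):0 a5@(0,1):0 a6@(1,2):0 a7@(0,2):0 a8@(1,4):0 a9@(0,3):0 a10@(3,0):0 a11@(4,3):0 a12@(0,0):0 a13@(1,1):0 a14@(2,0):0
t=6: (unchanged — steady state)

0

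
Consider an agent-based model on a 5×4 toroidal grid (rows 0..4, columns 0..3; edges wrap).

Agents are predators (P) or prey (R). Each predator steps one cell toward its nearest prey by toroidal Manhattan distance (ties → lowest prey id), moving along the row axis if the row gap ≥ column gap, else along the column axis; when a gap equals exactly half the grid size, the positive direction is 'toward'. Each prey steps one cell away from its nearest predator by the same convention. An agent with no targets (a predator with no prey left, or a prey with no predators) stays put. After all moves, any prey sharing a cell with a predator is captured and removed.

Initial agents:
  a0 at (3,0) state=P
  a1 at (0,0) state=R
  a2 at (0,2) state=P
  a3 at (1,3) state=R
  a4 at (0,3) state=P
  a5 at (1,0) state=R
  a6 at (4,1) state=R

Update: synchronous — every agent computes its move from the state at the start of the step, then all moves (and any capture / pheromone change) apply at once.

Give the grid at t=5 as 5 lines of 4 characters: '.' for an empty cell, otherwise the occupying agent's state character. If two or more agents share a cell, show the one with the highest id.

PR.P
....
...R
....
....

t=1: a0@(4,0):P a1@(0,1):R a2@(0,3):P a3@(2,3):R a4@(0,0):P a6@(0,1):R
t=2: a0@(0,0):P a1@(0,2):R a2@(0,0):P a3@(3,3):R a4@(0,1):P a6@(0,2):R
t=3: a0@(0,1):P a1@(0,3):R a2@(0,1):P a3@(2,3):R a4@(0,2):P a6@(0,3):R
t=4: a0@(0,2):P a1@(0,0):R a2@(0,2):P a3@(3,3):R a4@(0,3):P a6@(0,0):R
t=5: a0@(0,3):P a1@(0,1):R a2@(0,3):P a3@(2,3):R a4@(0,0):P a6@(0,1):R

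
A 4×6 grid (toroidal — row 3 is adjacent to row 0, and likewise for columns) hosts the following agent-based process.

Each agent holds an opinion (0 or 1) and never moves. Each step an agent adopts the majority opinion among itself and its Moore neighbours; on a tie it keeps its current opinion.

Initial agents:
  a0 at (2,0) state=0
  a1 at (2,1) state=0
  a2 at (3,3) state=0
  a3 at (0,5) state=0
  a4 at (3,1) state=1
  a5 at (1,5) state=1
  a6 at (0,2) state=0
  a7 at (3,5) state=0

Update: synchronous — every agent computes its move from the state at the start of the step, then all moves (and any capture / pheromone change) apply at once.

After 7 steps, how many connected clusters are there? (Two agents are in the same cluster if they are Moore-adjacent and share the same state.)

t=1: a0@(2,0):0 a1@(2,1):0 a2@(3,3):0 a3@(0,5):0 a4@(3,1):0 a5@(1,5):0 a6@(0,2):0 a7@(3,5):0
t=2: (unchanged — steady state)

1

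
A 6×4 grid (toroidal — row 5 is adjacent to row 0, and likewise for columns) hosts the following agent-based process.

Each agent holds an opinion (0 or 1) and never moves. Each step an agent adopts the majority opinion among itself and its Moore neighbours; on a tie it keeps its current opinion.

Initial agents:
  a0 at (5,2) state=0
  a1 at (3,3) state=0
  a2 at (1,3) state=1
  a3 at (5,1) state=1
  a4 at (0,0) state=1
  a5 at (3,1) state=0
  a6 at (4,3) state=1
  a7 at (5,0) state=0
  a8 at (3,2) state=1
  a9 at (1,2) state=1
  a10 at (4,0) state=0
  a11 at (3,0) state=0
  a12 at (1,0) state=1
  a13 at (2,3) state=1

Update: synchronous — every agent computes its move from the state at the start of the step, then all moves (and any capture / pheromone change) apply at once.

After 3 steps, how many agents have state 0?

t=1: a0@(5,2):1 a1@(3,3):0 a2@(1,3):1 a3@(5,1):0 a4@(0,0):1 a5@(3,1):0 a6@(4,3):0 a7@(5,0):1 a8@(3,2):1 a9@(1,2):1 a10@(4,0):0 a11@(3,0):0 a12@(1,0):1 a13@(2,3):1
t=2: a0@(5,2):0 a1@(3,3):0 a2@(1,3):1 a3@(5,1):1 a4@(0,0):1 a5@(3,1):0 a6@(4,3):0 a7@(5,0):0 a8@(3,2):0 a9@(1,2):1 a10@(4,0):0 a11@(3,0):0 a12@(1,0):1 a13@(2,3):1
t=3: a0@(5,2):0 a1@(3,3):0 a2@(1,3):1 a3@(5,1):0 a4@(0,0):1 a5@(3,1):0 a6@(4,3):0 a7@(5,0):0 a8@(3,2):0 a9@(1,2):1 a10@(4,0):0 a11@(3,0):0 a12@(1,0):1 a13@(2,3):1

9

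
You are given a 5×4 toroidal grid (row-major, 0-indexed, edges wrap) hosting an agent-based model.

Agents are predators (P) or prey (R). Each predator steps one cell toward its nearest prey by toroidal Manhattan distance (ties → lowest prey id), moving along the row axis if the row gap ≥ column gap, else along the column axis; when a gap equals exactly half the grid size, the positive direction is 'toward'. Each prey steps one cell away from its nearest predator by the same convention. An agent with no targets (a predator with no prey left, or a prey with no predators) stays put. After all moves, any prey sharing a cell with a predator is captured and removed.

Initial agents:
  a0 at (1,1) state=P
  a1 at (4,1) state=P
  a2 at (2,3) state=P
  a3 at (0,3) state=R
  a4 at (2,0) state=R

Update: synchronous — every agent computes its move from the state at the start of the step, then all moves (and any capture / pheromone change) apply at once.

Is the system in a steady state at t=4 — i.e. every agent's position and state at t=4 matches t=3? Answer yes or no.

t=1: a0@(2,1):P a1@(4,2):P a2@(2,0):P a3@(4,3):R
t=2: a0@(3,1):P a1@(4,3):P a2@(3,0):P a3@(4,0):R
t=3: a0@(4,1):P a1@(4,0):P a2@(4,0):P
t=4: (unchanged — steady state)

yes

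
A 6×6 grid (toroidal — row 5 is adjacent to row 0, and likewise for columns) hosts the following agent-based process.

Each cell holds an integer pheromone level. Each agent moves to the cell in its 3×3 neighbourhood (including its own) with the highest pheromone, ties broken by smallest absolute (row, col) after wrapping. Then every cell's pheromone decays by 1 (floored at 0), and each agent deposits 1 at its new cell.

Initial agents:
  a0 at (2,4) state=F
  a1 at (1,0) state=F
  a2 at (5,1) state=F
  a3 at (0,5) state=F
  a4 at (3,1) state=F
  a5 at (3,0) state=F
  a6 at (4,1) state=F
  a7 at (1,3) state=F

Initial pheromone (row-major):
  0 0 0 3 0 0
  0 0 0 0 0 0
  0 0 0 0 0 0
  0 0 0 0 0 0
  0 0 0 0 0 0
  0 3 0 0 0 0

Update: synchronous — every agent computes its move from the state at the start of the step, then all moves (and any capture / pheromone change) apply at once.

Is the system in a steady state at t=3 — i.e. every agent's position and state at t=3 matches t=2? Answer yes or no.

t=1: a0@(1,3) a1@(0,0) a2@(5,1) a3@(0,0) a4@(2,0) a5@(2,0) a6@(5,1) a7@(0,3) | pheromone: 2 0 0 3 0 0 / 0 0 0 1 0 0 / 2 0 0 0 0 0 / 0 0 0 0 0 0 / 0 0 0 0 0 0 / 0 4 0 0 0 0
t=2: a0@(0,3) a1@(5,1) a2@(5,1) a3@(5,1) a4@(2,0) a5@(2,0) a6@(5,1) a7@(0,3) | pheromone: 1 0 0 4 0 0 / 0 0 0 0 0 0 / 3 0 0 0 0 0 / 0 0 0 0 0 0 / 0 0 0 0 0 0 / 0 7 0 0 0 0
t=3: a0@(0,3) a1@(5,1) a2@(5,1) a3@(5,1) a4@(2,0) a5@(2,0) a6@(5,1) a7@(0,3) | pheromone: 0 0 0 5 0 0 / 0 0 0 0 0 0 / 4 0 0 0 0 0 / 0 0 0 0 0 0 / 0 0 0 0 0 0 / 0 10 0 0 0 0

yes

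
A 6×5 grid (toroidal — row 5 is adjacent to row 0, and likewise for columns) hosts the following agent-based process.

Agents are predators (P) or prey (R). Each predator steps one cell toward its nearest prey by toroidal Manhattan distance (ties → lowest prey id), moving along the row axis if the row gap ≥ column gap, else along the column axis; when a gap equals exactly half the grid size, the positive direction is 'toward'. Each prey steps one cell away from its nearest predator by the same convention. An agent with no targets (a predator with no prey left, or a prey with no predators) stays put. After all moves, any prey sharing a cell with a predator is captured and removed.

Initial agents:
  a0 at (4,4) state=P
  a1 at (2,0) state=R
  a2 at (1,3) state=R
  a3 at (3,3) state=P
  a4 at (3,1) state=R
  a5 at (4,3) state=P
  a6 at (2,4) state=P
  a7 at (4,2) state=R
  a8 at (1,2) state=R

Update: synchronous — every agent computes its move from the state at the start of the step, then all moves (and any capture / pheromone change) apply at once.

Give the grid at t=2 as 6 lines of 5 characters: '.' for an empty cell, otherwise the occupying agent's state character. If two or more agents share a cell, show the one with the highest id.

.....
..RR.
.PP..
.....
RP...
...P.

t=1: a0@(4,3):P a1@(2,1):R a2@(0,3):R a3@(2,3):P a4@(3,0):R a5@(4,2):P a6@(2,0):P a7@(4,1):R a8@(0,2):R
t=2: a0@(5,3):P a2@(1,3):R a3@(2,2):P a4@(4,0):R a5@(4,1):P a6@(2,1):P a7@(4,0):R a8@(1,2):R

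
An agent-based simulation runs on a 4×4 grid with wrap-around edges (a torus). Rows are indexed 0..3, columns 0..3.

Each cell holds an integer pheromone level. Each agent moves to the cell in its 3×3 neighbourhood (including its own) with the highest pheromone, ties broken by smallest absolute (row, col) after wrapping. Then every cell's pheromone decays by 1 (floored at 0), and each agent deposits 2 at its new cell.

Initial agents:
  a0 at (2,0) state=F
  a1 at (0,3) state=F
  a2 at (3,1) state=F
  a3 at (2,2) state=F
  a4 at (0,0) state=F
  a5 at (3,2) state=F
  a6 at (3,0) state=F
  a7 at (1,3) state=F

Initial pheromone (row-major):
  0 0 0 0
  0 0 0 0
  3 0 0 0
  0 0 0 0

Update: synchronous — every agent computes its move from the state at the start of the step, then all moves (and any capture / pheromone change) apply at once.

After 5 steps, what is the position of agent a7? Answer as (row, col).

t=1: a0@(2,0) a1@(0,0) a2@(2,0) a3@(1,1) a4@(0,0) a5@(0,1) a6@(2,0) a7@(2,0) | pheromone: 4 2 0 0 / 0 2 0 0 / 10 0 0 0 / 0 0 0 0
t=2: a0@(2,0) a1@(0,0) a2@(2,0) a3@(2,0) a4@(0,0) a5@(0,0) a6@(2,0) a7@(2,0) | pheromone: 9 1 0 0 / 0 1 0 0 / 19 0 0 0 / 0 0 0 0
t=3: a0@(2,0) a1@(0,0) a2@(2,0) a3@(2,0) a4@(0,0) a5@(0,0) a6@(2,0) a7@(2,0) | pheromone: 14 0 0 0 / 0 0 0 0 / 28 0 0 0 / 0 0 0 0
t=4: a0@(2,0) a1@(0,0) a2@(2,0) a3@(2,0) a4@(0,0) a5@(0,0) a6@(2,0) a7@(2,0) | pheromone: 19 0 0 0 / 0 0 0 0 / 37 0 0 0 / 0 0 0 0
t=5: a0@(2,0) a1@(0,0) a2@(2,0) a3@(2,0) a4@(0,0) a5@(0,0) a6@(2,0) a7@(2,0) | pheromone: 24 0 0 0 / 0 0 0 0 / 46 0 0 0 / 0 0 0 0

(2, 0)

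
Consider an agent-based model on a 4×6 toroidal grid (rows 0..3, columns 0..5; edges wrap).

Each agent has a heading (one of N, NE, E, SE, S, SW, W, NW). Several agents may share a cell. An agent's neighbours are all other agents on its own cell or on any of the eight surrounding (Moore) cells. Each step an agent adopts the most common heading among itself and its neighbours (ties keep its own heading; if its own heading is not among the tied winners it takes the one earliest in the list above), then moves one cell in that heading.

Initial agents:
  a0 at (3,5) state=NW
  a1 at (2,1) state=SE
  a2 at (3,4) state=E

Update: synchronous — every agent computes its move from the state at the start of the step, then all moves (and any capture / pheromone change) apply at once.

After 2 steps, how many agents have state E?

1

t=1: a0@(2,4):NW a1@(3,2):SE a2@(3,5):E
t=2: a0@(1,3):NW a1@(0,3):SE a2@(3,0):E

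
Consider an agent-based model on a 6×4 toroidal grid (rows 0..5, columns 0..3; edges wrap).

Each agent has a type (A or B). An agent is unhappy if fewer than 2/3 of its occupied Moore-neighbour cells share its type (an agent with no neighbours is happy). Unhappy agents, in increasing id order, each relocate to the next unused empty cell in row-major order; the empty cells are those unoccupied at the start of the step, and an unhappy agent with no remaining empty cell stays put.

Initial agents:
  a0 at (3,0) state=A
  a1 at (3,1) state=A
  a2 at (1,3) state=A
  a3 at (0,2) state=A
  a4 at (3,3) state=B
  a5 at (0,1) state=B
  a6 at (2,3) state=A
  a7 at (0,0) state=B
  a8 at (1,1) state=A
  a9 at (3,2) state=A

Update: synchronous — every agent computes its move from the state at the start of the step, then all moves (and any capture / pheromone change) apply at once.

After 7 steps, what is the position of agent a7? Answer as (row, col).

t=1: a0@(3,0):A a1@(3,1):A a2@(1,3):A a3@(0,2):A a4@(0,3):B a5@(1,0):B a6@(2,3):A a7@(1,2):B a8@(2,0):A a9@(3,2):A
t=2: a0@(3,0):A a1@(3,1):A a2@(0,0):A a3@(0,1):A a4@(1,1):B a5@(2,1):B a6@(2,3):A a7@(2,2):B a8@(2,0):A a9@(3,2):A
t=3: a0@(3,0):A a1@(0,2):A a2@(0,3):A a3@(1,0):A a4@(1,2):B a5@(1,3):B a6@(2,3):A a7@(3,3):B a8@(4,0):A a9@(4,1):A
t=4: a0@(3,0):A a1@(0,0):A a2@(0,1):A a3@(1,0):A a4@(1,1):B a5@(2,0):B a6@(2,1):A a7@(2,2):B a8@(4,0):A a9@(4,1):A
t=5: a0@(3,0):A a1@(0,0):A a2@(0,1):A a3@(0,2):A a4@(0,3):B a5@(1,2):B a6@(1,3):A a7@(2,3):B a8@(4,0):A a9@(4,1):A
t=6: a0@(3,0):A a1@(0,0):A a2@(0,1):A a3@(1,0):A a4@(1,1):B a5@(2,0):B a6@(2,1):A a7@(2,2):B a8@(4,0):A a9@(4,1):A
t=7: a0@(3,0):A a1@(0,0):A a2@(0,1):A a3@(0,2):A a4@(0,3):B a5@(1,2):B a6@(1,3):A a7@(2,3):B a8@(4,0):A a9@(4,1):A

(2, 3)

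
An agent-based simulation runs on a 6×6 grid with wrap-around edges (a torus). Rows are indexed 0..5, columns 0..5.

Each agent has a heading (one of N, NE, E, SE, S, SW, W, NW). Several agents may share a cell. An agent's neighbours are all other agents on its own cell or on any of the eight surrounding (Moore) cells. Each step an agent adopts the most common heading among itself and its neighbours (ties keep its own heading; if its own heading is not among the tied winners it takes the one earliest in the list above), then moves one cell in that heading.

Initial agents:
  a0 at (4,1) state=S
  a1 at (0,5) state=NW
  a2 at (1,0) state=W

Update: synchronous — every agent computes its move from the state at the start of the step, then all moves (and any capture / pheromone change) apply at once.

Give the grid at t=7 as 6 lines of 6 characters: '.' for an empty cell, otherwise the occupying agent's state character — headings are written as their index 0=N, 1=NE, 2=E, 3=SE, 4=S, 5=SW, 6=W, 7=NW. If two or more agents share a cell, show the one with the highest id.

t=1: a0@(5,1):S a1@(5,4):NW a2@(1,5):W
t=2: a0@(0,1):S a1@(4,3):NW a2@(1,4):W
t=3: a0@(1,1):S a1@(3,2):NW a2@(1,3):W
t=4: a0@(2,1):S a1@(2,1):NW a2@(1,2):W
t=5: a0@(3,1):S a1@(1,0):NW a2@(1,1):W
t=6: a0@(4,1):S a1@(0,5):NW a2@(1,0):W
t=7: a0@(5,1):S a1@(5,4):NW a2@(1,5):W

......
.....6
......
......
......
.4..7.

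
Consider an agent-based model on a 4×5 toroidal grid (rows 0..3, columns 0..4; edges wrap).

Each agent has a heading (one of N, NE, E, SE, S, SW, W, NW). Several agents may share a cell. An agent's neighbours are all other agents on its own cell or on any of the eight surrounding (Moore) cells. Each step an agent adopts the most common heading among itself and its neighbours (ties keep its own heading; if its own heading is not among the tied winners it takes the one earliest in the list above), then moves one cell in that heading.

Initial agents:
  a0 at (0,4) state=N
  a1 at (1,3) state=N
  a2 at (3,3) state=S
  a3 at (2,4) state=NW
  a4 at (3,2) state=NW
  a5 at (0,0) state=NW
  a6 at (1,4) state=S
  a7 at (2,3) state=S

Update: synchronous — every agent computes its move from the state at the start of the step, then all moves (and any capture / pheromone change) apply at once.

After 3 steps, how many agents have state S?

8

t=1: a0@(3,4):N a1@(0,3):N a2@(0,3):S a3@(3,4):S a4@(0,2):S a5@(3,4):NW a6@(2,4):S a7@(3,3):S
t=2: a0@(0,4):S a1@(1,3):S a2@(1,3):S a3@(0,4):S a4@(1,2):S a5@(0,4):S a6@(3,4):S a7@(0,3):S
t=3: a0@(1,4):S a1@(2,3):S a2@(2,3):S a3@(1,4):S a4@(2,2):S a5@(1,4):S a6@(0,4):S a7@(1,3):S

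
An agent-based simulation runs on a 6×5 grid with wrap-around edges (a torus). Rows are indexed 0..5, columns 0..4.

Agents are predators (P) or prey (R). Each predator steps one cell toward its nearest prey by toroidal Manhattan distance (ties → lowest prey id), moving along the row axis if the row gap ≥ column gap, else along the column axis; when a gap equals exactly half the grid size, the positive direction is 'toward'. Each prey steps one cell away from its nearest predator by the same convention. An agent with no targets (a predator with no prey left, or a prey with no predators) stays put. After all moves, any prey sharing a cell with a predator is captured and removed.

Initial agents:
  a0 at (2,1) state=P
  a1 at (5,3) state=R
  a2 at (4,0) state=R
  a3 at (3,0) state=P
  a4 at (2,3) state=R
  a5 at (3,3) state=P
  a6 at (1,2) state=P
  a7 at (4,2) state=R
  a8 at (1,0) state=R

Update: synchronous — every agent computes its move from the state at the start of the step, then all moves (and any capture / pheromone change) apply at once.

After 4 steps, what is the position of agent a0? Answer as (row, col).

(5, 2)

t=1: a0@(2,2):P a1@(0,3):R a2@(5,0):R a3@(4,0):P a4@(1,3):R a5@(2,3):P a6@(2,2):P a7@(5,2):R a8@(0,0):R
t=2: a0@(1,2):P a1@(5,3):R a2@(0,0):R a3@(5,0):P a4@(0,3):R a5@(1,3):P a6@(1,2):P a7@(4,2):R a8@(1,0):R
t=3: a0@(0,2):P a1@(5,2):R a2@(1,0):R a3@(0,0):P a4@(5,3):R a5@(0,3):P a6@(0,2):P a7@(3,2):R a8@(1,4):R
t=4: a0@(5,2):P a1@(4,2):R a2@(2,0):R a3@(1,0):P a4@(4,3):R a5@(5,3):P a6@(5,2):P a7@(2,2):R a8@(2,4):R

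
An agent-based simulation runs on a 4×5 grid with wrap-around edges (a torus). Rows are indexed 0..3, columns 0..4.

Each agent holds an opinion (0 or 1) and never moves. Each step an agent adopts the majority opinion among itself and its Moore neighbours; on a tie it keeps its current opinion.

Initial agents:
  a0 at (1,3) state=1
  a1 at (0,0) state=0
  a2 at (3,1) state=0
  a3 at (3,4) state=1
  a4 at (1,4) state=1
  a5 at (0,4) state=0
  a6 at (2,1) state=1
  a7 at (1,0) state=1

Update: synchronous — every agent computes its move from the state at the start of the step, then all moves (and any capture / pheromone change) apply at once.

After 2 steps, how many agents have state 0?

3

t=1: a0@(1,3):1 a1@(0,0):0 a2@(3,1):0 a3@(3,4):0 a4@(1,4):1 a5@(0,4):1 a6@(2,1):1 a7@(1,0):1
t=2: (unchanged — steady state)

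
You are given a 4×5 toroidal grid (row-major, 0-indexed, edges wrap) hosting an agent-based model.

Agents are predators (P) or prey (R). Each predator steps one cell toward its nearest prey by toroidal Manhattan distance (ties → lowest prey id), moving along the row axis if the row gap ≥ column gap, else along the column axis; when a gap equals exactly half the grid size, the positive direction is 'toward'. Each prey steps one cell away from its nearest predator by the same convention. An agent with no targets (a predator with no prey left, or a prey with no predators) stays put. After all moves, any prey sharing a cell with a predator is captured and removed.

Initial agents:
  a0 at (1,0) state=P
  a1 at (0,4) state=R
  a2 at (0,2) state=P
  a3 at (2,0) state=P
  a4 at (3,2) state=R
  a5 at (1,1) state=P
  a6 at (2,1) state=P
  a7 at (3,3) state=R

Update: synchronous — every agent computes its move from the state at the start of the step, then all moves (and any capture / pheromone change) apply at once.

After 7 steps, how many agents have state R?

t=1: a0@(0,0):P a1@(3,4):R a2@(3,2):P a3@(3,0):P a4@(2,2):R a5@(1,0):P a6@(3,1):P a7@(2,3):R
t=2: a0@(3,0):P a1@(3,3):R a2@(2,2):P a3@(3,4):P a4@(1,2):R a5@(2,0):P a6@(3,0):P a7@(1,3):R
t=3: a0@(3,4):P a1@(3,2):R a2@(1,2):P a3@(3,3):P a4@(0,2):R a5@(2,4):P a6@(3,4):P a7@(0,3):R
t=4: a0@(3,3):P a1@(3,1):R a2@(0,2):P a3@(3,2):P a5@(2,3):P a6@(3,3):P a7@(1,3):R
t=5: a0@(3,2):P a1@(3,0):R a2@(3,2):P a3@(3,1):P a5@(1,3):P a6@(3,2):P a7@(0,3):R
t=6: a0@(3,1):P a1@(3,4):R a2@(3,1):P a3@(3,0):P a5@(0,3):P a6@(3,1):P a7@(3,3):R
t=7: a0@(3,0):P a2@(3,0):P a3@(3,4):P a5@(3,3):P a6@(3,0):P a7@(2,3):R

1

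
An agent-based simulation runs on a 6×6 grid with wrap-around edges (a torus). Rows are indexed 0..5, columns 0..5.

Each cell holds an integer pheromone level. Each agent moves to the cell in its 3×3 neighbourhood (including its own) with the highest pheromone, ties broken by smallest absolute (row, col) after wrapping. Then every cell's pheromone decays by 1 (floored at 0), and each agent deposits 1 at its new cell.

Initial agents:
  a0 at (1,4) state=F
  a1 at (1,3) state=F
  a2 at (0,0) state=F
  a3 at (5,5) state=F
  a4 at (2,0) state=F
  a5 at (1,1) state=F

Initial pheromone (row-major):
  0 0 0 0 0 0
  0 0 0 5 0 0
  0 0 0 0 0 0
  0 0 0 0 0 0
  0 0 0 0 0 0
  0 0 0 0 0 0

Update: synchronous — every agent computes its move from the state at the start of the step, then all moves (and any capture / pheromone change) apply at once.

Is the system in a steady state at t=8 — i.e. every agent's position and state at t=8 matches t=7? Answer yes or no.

t=1: a0@(1,3) a1@(1,3) a2@(0,0) a3@(0,0) a4@(1,0) a5@(0,0) | pheromone: 3 0 0 0 0 0 / 1 0 0 6 0 0 / 0 0 0 0 0 0 / 0 0 0 0 0 0 / 0 0 0 0 0 0 / 0 0 0 0 0 0
t=2: a0@(1,3) a1@(1,3) a2@(0,0) a3@(0,0) a4@(0,0) a5@(0,0) | pheromone: 6 0 0 0 0 0 / 0 0 0 7 0 0 / 0 0 0 0 0 0 / 0 0 0 0 0 0 / 0 0 0 0 0 0 / 0 0 0 0 0 0
t=3: a0@(1,3) a1@(1,3) a2@(0,0) a3@(0,0) a4@(0,0) a5@(0,0) | pheromone: 9 0 0 0 0 0 / 0 0 0 8 0 0 / 0 0 0 0 0 0 / 0 0 0 0 0 0 / 0 0 0 0 0 0 / 0 0 0 0 0 0
t=4: a0@(1,3) a1@(1,3) a2@(0,0) a3@(0,0) a4@(0,0) a5@(0,0) | pheromone: 12 0 0 0 0 0 / 0 0 0 9 0 0 / 0 0 0 0 0 0 / 0 0 0 0 0 0 / 0 0 0 0 0 0 / 0 0 0 0 0 0
t=5: a0@(1,3) a1@(1,3) a2@(0,0) a3@(0,0) a4@(0,0) a5@(0,0) | pheromone: 15 0 0 0 0 0 / 0 0 0 10 0 0 / 0 0 0 0 0 0 / 0 0 0 0 0 0 / 0 0 0 0 0 0 / 0 0 0 0 0 0
t=6: a0@(1,3) a1@(1,3) a2@(0,0) a3@(0,0) a4@(0,0) a5@(0,0) | pheromone: 18 0 0 0 0 0 / 0 0 0 11 0 0 / 0 0 0 0 0 0 / 0 0 0 0 0 0 / 0 0 0 0 0 0 / 0 0 0 0 0 0
t=7: a0@(1,3) a1@(1,3) a2@(0,0) a3@(0,0) a4@(0,0) a5@(0,0) | pheromone: 21 0 0 0 0 0 / 0 0 0 12 0 0 / 0 0 0 0 0 0 / 0 0 0 0 0 0 / 0 0 0 0 0 0 / 0 0 0 0 0 0
t=8: a0@(1,3) a1@(1,3) a2@(0,0) a3@(0,0) a4@(0,0) a5@(0,0) | pheromone: 24 0 0 0 0 0 / 0 0 0 13 0 0 / 0 0 0 0 0 0 / 0 0 0 0 0 0 / 0 0 0 0 0 0 / 0 0 0 0 0 0

yes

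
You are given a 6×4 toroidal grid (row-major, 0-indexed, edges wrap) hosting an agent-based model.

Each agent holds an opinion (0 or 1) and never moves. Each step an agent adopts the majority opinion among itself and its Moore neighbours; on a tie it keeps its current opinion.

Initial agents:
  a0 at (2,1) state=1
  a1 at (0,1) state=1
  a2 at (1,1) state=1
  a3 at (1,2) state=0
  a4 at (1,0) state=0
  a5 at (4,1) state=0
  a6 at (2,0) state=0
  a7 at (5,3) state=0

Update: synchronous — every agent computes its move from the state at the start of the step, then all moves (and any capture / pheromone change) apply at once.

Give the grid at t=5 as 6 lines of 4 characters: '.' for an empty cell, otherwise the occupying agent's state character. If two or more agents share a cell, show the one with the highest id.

t=1: a0@(2,1):0 a1@(0,1):1 a2@(1,1):1 a3@(1,2):1 a4@(1,0):1 a5@(4,1):0 a6@(2,0):0 a7@(5,3):0
t=2: a0@(2,1):1 a1@(0,1):1 a2@(1,1):1 a3@(1,2):1 a4@(1,0):1 a5@(4,1):0 a6@(2,0):0 a7@(5,3):0
t=3: a0@(2,1):1 a1@(0,1):1 a2@(1,1):1 a3@(1,2):1 a4@(1,0):1 a5@(4,1):0 a6@(2,0):1 a7@(5,3):0
t=4: (unchanged — steady state)

.1..
111.
11..
....
.0..
...0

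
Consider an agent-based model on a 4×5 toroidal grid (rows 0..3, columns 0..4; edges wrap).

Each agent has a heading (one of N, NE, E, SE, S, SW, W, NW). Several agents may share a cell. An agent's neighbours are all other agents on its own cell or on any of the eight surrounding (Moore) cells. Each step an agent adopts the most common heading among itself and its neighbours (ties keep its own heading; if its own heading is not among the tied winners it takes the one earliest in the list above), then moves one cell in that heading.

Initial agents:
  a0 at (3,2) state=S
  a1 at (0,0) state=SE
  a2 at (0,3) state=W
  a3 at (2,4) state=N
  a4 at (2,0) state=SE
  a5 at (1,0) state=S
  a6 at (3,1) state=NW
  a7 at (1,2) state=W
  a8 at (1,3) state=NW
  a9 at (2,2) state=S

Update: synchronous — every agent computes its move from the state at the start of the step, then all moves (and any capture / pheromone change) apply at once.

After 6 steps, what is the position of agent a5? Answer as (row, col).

t=1: a0@(0,2):S a1@(1,1):SE a2@(0,2):W a3@(1,4):N a4@(3,1):SE a5@(2,1):SE a6@(0,2):SE a7@(1,1):W a8@(1,2):W a9@(3,2):S
t=2: a0@(1,3):SE a1@(2,2):SE a2@(0,1):W a3@(0,4):N a4@(0,2):SE a5@(3,2):SE a6@(1,3):SE a7@(1,0):W a8@(1,1):W a9@(0,3):SE
t=3: a0@(2,4):SE a1@(3,3):SE a2@(0,0):W a3@(1,0):SE a4@(1,3):SE a5@(0,3):SE a6@(2,4):SE a7@(1,4):W a8@(1,0):W a9@(1,4):SE
t=4: a0@(3,0):SE a1@(0,4):SE a2@(0,4):W a3@(2,1):SE a4@(2,4):SE a5@(1,4):SE a6@(3,0):SE a7@(2,0):SE a8@(2,1):SE a9@(2,0):SE
t=5: a0@(0,1):SE a1@(1,0):SE a2@(1,0):SE a3@(3,2):SE a4@(3,0):SE a5@(2,0):SE a6@(0,1):SE a7@(3,1):SE a8@(3,2):SE a9@(3,1):SE
t=6: a0@(1,2):SE a1@(2,1):SE a2@(2,1):SE a3@(0,3):SE a4@(0,1):SE a5@(3,1):SE a6@(1,2):SE a7@(0,2):SE a8@(0,3):SE a9@(0,2):SE

(3, 1)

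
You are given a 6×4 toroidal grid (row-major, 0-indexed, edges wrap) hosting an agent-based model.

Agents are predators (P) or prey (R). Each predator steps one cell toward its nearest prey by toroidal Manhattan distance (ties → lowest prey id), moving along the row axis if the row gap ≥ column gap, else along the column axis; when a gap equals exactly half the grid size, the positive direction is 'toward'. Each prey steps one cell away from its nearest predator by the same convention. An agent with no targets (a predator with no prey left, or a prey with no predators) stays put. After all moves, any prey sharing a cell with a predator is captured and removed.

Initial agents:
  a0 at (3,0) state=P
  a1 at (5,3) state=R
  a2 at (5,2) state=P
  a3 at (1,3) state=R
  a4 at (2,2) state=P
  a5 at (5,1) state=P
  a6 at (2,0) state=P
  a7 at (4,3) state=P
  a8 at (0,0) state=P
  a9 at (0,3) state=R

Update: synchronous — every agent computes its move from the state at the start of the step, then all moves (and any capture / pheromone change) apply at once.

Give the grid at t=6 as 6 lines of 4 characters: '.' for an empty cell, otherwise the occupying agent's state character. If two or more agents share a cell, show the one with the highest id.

t=1: a0@(4,0):P a1@(5,0):R a2@(5,3):P a4@(1,2):P a5@(5,2):P a6@(1,0):P a7@(5,3):P a8@(0,3):P a9@(0,2):R
t=2: a0@(5,0):P a2@(5,0):P a4@(0,2):P a5@(0,2):P a6@(0,0):P a7@(5,0):P a8@(0,2):P a9@(5,2):R
t=3: a0@(5,1):P a2@(5,1):P a4@(5,2):P a5@(5,2):P a6@(0,1):P a7@(5,1):P a8@(5,2):P a9@(4,2):R
t=4: a0@(4,1):P a2@(4,1):P a4@(4,2):P a5@(4,2):P a6@(5,1):P a7@(4,1):P a8@(4,2):P a9@(3,2):R
t=5: a0@(3,1):P a2@(3,1):P a4@(3,2):P a5@(3,2):P a6@(4,1):P a7@(3,1):P a8@(3,2):P a9@(2,2):R
t=6: a0@(2,1):P a2@(2,1):P a4@(2,2):P a5@(2,2):P a6@(3,1):P a7@(2,1):P a8@(2,2):P a9@(1,2):R

....
..R.
.PP.
.P..
....
....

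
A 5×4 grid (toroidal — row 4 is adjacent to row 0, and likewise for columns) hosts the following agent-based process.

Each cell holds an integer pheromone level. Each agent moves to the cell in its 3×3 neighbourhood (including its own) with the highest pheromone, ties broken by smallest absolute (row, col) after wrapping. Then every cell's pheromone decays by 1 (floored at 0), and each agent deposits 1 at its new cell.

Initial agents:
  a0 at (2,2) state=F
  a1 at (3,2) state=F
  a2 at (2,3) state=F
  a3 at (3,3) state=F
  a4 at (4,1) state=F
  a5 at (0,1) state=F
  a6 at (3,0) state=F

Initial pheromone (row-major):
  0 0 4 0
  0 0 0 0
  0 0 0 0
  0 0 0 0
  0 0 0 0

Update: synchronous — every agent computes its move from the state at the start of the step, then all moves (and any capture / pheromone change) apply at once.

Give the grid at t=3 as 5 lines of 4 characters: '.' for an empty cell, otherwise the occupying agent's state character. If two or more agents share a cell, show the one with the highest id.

..F.
....
F...
....
....

t=1: a0@(1,1) a1@(2,1) a2@(1,0) a3@(2,0) a4@(0,2) a5@(0,2) a6@(2,0) | pheromone: 0 0 5 0 / 1 1 0 0 / 2 1 0 0 / 0 0 0 0 / 0 0 0 0
t=2: a0@(0,2) a1@(2,0) a2@(2,0) a3@(2,0) a4@(0,2) a5@(0,2) a6@(2,0) | pheromone: 0 0 7 0 / 0 0 0 0 / 5 0 0 0 / 0 0 0 0 / 0 0 0 0
t=3: a0@(0,2) a1@(2,0) a2@(2,0) a3@(2,0) a4@(0,2) a5@(0,2) a6@(2,0) | pheromone: 0 0 9 0 / 0 0 0 0 / 8 0 0 0 / 0 0 0 0 / 0 0 0 0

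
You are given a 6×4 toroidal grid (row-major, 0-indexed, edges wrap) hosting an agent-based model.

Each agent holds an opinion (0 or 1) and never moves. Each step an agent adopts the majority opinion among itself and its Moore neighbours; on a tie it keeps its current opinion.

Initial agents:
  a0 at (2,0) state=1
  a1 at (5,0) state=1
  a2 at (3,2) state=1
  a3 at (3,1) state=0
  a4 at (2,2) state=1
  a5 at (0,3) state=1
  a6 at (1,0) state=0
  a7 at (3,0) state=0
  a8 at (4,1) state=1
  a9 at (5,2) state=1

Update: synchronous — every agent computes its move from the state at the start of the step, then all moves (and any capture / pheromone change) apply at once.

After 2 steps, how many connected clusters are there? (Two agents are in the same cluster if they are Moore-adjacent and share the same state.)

2

t=1: a0@(2,0):0 a1@(5,0):1 a2@(3,2):1 a3@(3,1):1 a4@(2,2):1 a5@(0,3):1 a6@(1,0):1 a7@(3,0):0 a8@(4,1):1 a9@(5,2):1
t=2: (unchanged — steady state)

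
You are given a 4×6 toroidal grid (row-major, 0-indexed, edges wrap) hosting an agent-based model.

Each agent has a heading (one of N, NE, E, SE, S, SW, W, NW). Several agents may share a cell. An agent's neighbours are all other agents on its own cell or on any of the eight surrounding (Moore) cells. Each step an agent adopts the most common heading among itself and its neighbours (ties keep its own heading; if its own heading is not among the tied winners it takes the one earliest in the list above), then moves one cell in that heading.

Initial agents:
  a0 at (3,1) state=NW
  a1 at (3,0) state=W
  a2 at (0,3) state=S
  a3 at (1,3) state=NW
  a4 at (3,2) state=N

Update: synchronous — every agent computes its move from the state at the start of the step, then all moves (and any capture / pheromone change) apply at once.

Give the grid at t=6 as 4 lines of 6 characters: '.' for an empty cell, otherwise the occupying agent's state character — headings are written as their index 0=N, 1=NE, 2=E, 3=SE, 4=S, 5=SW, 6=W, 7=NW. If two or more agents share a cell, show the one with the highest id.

..7...
.70...
......
6..7..

t=1: a0@(2,0):NW a1@(3,5):W a2@(1,3):S a3@(0,2):NW a4@(2,2):N
t=2: a0@(1,5):NW a1@(3,4):W a2@(2,3):S a3@(3,1):NW a4@(1,2):N
t=3: a0@(0,4):NW a1@(3,3):W a2@(3,3):S a3@(2,0):NW a4@(0,2):N
t=4: a0@(3,3):NW a1@(3,2):W a2@(0,3):S a3@(1,5):NW a4@(3,2):N
t=5: a0@(2,2):NW a1@(3,1):W a2@(1,3):S a3@(0,4):NW a4@(2,2):N
t=6: a0@(1,1):NW a1@(3,0):W a2@(0,2):NW a3@(3,3):NW a4@(1,2):N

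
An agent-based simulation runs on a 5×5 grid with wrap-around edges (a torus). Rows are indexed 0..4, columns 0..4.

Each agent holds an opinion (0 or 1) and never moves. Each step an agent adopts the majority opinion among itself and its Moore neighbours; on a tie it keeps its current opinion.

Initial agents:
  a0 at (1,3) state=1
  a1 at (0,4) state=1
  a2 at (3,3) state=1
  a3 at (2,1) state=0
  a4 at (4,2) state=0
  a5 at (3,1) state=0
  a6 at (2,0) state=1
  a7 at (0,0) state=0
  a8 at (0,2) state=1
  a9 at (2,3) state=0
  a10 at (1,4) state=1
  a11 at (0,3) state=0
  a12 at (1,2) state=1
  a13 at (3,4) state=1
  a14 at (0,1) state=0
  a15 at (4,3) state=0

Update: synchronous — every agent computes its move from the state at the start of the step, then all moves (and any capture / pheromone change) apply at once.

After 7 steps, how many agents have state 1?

t=1: a0@(1,3):1 a1@(0,4):1 a2@(3,3):0 a3@(2,1):0 a4@(4,2):0 a5@(3,1):0 a6@(2,0):1 a7@(0,0):0 a8@(0,2):0 a9@(2,3):1 a10@(1,4):1 a11@(0,3):1 a12@(1,2):0 a13@(3,4):1 a14@(0,1):0 a15@(4,3):1
t=2: a0@(1,3):1 a1@(0,4):1 a2@(3,3):1 a3@(2,1):0 a4@(4,2):0 a5@(3,1):0 a6@(2,0):1 a7@(0,0):0 a8@(0,2):0 a9@(2,3):1 a10@(1,4):1 a11@(0,3):1 a12@(1,2):0 a13@(3,4):1 a14@(0,1):0 a15@(4,3):1
t=3: (unchanged — steady state)

9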